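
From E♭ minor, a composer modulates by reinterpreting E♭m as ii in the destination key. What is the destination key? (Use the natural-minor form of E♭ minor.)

D♭ major

The numeral ii denotes a minor triad on scale degree 2. With E♭ on degree 2, the tonic of the new key is D♭.
Degree 2 carries a minor triad in major keys, so the destination is D♭ major.
Check: the diatonic triads of D♭ major are D♭ (I), E♭m (ii), Fm (iii), G♭ (IV), A♭ (V), B♭m (vi), Cdim (vii°) — E♭m is indeed ii.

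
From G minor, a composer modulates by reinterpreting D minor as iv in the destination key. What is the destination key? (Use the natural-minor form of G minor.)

A minor

The numeral iv denotes a minor triad on scale degree 4. With D on degree 4, the tonic of the new key is A.
Degree 4 carries a minor triad in minor keys, so the destination is A minor.
Check: the diatonic triads of A minor (natural minor) are Am (i), Bdim (ii°), C (III), Dm (iv), Em (v), F (VI), G (VII) — D minor is indeed iv.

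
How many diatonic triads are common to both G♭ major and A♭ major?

2

Diatonic triads of G♭ major: G♭ major (I), A♭ minor (ii), B♭ minor (iii), C♭ major (IV), D♭ major (V), E♭ minor (vi), F diminished (vii°).
Diatonic triads of A♭ major: A♭ major (I), B♭ minor (ii), C minor (iii), D♭ major (IV), E♭ major (V), F minor (vi), G diminished (vii°).
Matching root and quality in both lists: B♭ minor, D♭ major.
That gives 2 common triads.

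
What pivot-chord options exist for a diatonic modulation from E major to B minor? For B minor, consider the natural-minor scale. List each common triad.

F#m, A

Triads in E major: E (I), F#m (ii), G#m (iii), A (IV), B (V), C#m (vi), D#dim (vii°).
Triads in B minor (natural minor): Bm (i), C#dim (ii°), D (III), Em (iv), F#m (v), G (VI), A (VII).
Shared triads with their functions: F#m (ii in E major, v in B minor); A (IV in E major, VII in B minor).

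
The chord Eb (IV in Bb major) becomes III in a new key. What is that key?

C minor

The numeral III denotes a major triad on scale degree 3. With Eb on degree 3, the tonic of the new key is C.
Degree 3 carries a major triad in natural-minor keys, so the destination is C minor.
Check: the diatonic triads of C minor (natural minor) are Cm (i), Ddim (ii°), Eb (III), Fm (iv), Gm (v), Ab (VI), Bb (VII) — Eb is indeed III.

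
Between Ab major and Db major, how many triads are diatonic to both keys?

4

Diatonic triads of Ab major: Ab (I), Bbm (ii), Cm (iii), Db (IV), Eb (V), Fm (vi), Gdim (vii°).
Diatonic triads of Db major: Db (I), Ebm (ii), Fm (iii), Gb (IV), Ab (V), Bbm (vi), Cdim (vii°).
Matching root and quality in both lists: Ab, Bbm, Db, Fm.
That gives 4 common triads.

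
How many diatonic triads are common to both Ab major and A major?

Diatonic triads of Ab major: Ab (I), Bbm (ii), Cm (iii), Db (IV), Eb (V), Fm (vi), Gdim (vii°).
Diatonic triads of A major: A (I), Bm (ii), C#m (iii), D (IV), E (V), F#m (vi), G#dim (vii°).
No triad has the same root and quality in both keys.

0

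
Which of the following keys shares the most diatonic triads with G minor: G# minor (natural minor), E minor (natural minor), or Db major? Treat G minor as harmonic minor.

E minor

Triads of G minor (harmonic minor): G minor (i), A diminished (ii°), Bb augmented (III+), C minor (iv), D major (V), Eb major (VI), F# diminished (vii°).
G# minor (natural minor) shares 0: none.
E minor (natural minor) shares 2: D, F#dim.
Db major shares 0: none.
The most common triads (2) are shared with E minor.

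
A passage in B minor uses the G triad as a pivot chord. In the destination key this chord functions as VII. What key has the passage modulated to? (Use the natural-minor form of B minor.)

A minor

The numeral VII denotes a major triad on scale degree 7. With G on degree 7, the tonic of the new key is A.
Degree 7 carries a major triad in natural-minor keys, so the destination is A minor.
Check: the diatonic triads of A minor (natural minor) are Am (i), Bdim (ii°), C (III), Dm (iv), Em (v), F (VI), G (VII) — G is indeed VII.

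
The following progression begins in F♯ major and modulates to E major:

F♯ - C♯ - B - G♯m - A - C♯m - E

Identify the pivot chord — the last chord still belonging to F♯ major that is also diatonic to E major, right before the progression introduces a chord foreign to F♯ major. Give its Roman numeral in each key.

G♯m — ii in F♯ major, iii in E major

Chords diatonic to F♯ major: F♯, G♯m, A♯m, B, C♯, D♯m, E♯dim.
Reading the progression, the first chord not in that set is A, so the modulation leaves F♯ major there.
The chord immediately before A is G♯m, which is diatonic to both keys: ii in F♯ major and iii in E major.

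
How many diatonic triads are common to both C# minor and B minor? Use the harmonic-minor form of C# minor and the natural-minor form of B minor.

2

Diatonic triads of C# minor (harmonic minor): C# minor (i), D# diminished (ii°), E augmented (III+), F# minor (iv), G# major (V), A major (VI), B# diminished (vii°).
Diatonic triads of B minor (natural minor): B minor (i), C# diminished (ii°), D major (III), E minor (iv), F# minor (v), G major (VI), A major (VII).
Matching root and quality in both lists: F# minor, A major.
That gives 2 common triads.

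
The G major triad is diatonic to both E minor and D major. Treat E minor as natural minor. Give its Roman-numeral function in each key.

The scale of E minor (natural minor) is E F# G A B C D; G is degree 3, and the triad built there (G-B-D) is major, so it is III.
The scale of D major is D E F# G A B C#; G is degree 4, and the triad built there (G-B-D) is major, so it is IV.

III in E minor; IV in D major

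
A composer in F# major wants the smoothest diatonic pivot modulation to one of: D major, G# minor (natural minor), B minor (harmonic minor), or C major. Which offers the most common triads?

G# minor

Triads of F# major: F# (I), G#m (ii), A#m (iii), B (IV), C# (V), D#m (vi), E#dim (vii°).
D major shares 0: none.
G# minor (natural minor) shares 4: F#, G#m, B, D#m.
B minor (harmonic minor) shares 1: F#.
C major shares 0: none.
The most common triads (4) are shared with G# minor.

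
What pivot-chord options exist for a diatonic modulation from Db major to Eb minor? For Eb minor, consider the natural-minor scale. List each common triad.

Db, Ebm, Gb, Bbm

Triads in Db major: Db major (I), Eb minor (ii), F minor (iii), Gb major (IV), Ab major (V), Bb minor (vi), C diminished (vii°).
Triads in Eb minor (natural minor): Eb minor (i), F diminished (ii°), Gb major (III), Ab minor (iv), Bb minor (v), Cb major (VI), Db major (VII).
Shared triads with their functions: Db major (I in Db major, VII in Eb minor); Eb minor (ii in Db major, i in Eb minor); Gb major (IV in Db major, III in Eb minor); Bb minor (vi in Db major, v in Eb minor).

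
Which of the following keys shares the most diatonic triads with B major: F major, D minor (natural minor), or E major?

E major

Triads of B major: B (I), C#m (ii), D#m (iii), E (IV), F# (V), G#m (vi), A#dim (vii°).
F major shares 0: none.
D minor (natural minor) shares 0: none.
E major shares 4: B, C#m, E, G#m.
The most common triads (4) are shared with E major.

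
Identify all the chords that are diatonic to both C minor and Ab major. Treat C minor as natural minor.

Triads in C minor (natural minor): Cm (i), Ddim (ii°), Eb (III), Fm (iv), Gm (v), Ab (VI), Bb (VII).
Triads in Ab major: Ab (I), Bbm (ii), Cm (iii), Db (IV), Eb (V), Fm (vi), Gdim (vii°).
Shared triads with their functions: Cm (i in C minor, iii in Ab major); Eb (III in C minor, V in Ab major); Fm (iv in C minor, vi in Ab major); Ab (VI in C minor, I in Ab major).

Cm, Eb, Fm, Ab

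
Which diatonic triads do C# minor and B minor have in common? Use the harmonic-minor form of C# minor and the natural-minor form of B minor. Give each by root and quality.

F#m, A

Triads in C# minor (harmonic minor): C#m (i), D#dim (ii°), Eaug (III+), F#m (iv), G# (V), A (VI), B#dim (vii°).
Triads in B minor (natural minor): Bm (i), C#dim (ii°), D (III), Em (iv), F#m (v), G (VI), A (VII).
Shared triads with their functions: F#m (iv in C# minor, v in B minor); A (VI in C# minor, VII in B minor).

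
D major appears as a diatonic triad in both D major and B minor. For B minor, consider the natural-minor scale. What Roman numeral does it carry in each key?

The scale of D major is D E F# G A B C#; D is degree 1, and the triad built there (D-F#-A) is major, so it is I.
The scale of B minor (natural minor) is B C# D E F# G A; D is degree 3, and the triad built there (D-F#-A) is major, so it is III.

I in D major; III in B minor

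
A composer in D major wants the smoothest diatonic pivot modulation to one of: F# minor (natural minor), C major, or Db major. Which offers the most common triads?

F# minor

Triads of D major: D (I), Em (ii), F#m (iii), G (IV), A (V), Bm (vi), C#dim (vii°).
F# minor (natural minor) shares 4: D, F#m, A, Bm.
C major shares 2: Em, G.
Db major shares 0: none.
The most common triads (4) are shared with F# minor.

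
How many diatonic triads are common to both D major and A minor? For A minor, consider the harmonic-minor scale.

Diatonic triads of D major: D major (I), E minor (ii), F# minor (iii), G major (IV), A major (V), B minor (vi), C# diminished (vii°).
Diatonic triads of A minor (harmonic minor): A minor (i), B diminished (ii°), C augmented (III+), D minor (iv), E major (V), F major (VI), G# diminished (vii°).
No triad has the same root and quality in both keys.

0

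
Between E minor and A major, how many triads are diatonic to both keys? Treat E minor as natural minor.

2

Diatonic triads of E minor (natural minor): Em (i), F#dim (ii°), G (III), Am (iv), Bm (v), C (VI), D (VII).
Diatonic triads of A major: A (I), Bm (ii), C#m (iii), D (IV), E (V), F#m (vi), G#dim (vii°).
Matching root and quality in both lists: Bm, D.
That gives 2 common triads.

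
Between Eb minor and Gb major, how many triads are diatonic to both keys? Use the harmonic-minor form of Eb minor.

4

Diatonic triads of Eb minor (harmonic minor): Ebm (i), Fdim (ii°), Gbaug (III+), Abm (iv), Bb (V), Cb (VI), Ddim (vii°).
Diatonic triads of Gb major: Gb (I), Abm (ii), Bbm (iii), Cb (IV), Db (V), Ebm (vi), Fdim (vii°).
Matching root and quality in both lists: Ebm, Fdim, Abm, Cb.
That gives 4 common triads.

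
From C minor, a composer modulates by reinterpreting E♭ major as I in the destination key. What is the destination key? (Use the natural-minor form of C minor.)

E♭ major

The numeral I denotes a major triad on scale degree 1. With E♭ on degree 1, the tonic of the new key is E♭.
Degree 1 carries a major triad in major keys, so the destination is E♭ major.
Check: the diatonic triads of E♭ major are E♭ (I), Fm (ii), Gm (iii), A♭ (IV), B♭ (V), Cm (vi), Ddim (vii°) — E♭ major is indeed I.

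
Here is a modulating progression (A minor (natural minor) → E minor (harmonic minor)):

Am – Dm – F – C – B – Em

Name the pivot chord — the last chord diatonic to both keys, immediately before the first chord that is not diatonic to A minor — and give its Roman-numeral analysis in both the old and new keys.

C — III in A minor, VI in E minor

Chords diatonic to A minor: Am, Bdim, C, Dm, Em, F, G.
Reading the progression, the first chord not in that set is B, so the modulation leaves A minor there.
The chord immediately before B is C, which is diatonic to both keys: III in A minor and VI in E minor.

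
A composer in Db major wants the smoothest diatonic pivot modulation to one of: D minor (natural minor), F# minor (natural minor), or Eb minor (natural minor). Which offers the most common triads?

Triads of Db major: Db (I), Ebm (ii), Fm (iii), Gb (IV), Ab (V), Bbm (vi), Cdim (vii°).
D minor (natural minor) shares 0: none.
F# minor (natural minor) shares 0: none.
Eb minor (natural minor) shares 4: Db, Ebm, Gb, Bbm.
The most common triads (4) are shared with Eb minor.

Eb minor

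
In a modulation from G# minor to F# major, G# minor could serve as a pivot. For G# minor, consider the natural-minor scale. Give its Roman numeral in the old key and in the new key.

i in G# minor; ii in F# major

The scale of G# minor (natural minor) is G# A# B C# D# E F#; G# is degree 1, and the triad built there (G#-B-D#) is minor, so it is i.
The scale of F# major is F# G# A# B C# D# E#; G# is degree 2, and the triad built there (G#-B-D#) is minor, so it is ii.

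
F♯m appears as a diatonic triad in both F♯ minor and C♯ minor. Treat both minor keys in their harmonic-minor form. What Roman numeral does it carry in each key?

The scale of F♯ minor (harmonic minor) is F♯ G♯ A B C♯ D E♯; F♯ is degree 1, and the triad built there (F♯-A-C♯) is minor, so it is i.
The scale of C♯ minor (harmonic minor) is C♯ D♯ E F♯ G♯ A B♯; F♯ is degree 4, and the triad built there (F♯-A-C♯) is minor, so it is iv.

i in F♯ minor; iv in C♯ minor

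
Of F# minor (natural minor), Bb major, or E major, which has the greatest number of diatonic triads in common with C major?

Bb major

Triads of C major: C (I), Dm (ii), Em (iii), F (IV), G (V), Am (vi), Bdim (vii°).
F# minor (natural minor) shares 0: none.
Bb major shares 2: Dm, F.
E major shares 0: none.
The most common triads (2) are shared with Bb major.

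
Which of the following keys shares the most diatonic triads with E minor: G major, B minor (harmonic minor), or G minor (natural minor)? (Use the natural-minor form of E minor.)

Triads of E minor (natural minor): Em (i), F#dim (ii°), G (III), Am (iv), Bm (v), C (VI), D (VII).
G major shares 7: Em, F#dim, G, Am, Bm, C, D.
B minor (harmonic minor) shares 3: Em, G, Bm.
G minor (natural minor) shares 0: none.
The most common triads (7) are shared with G major.

G major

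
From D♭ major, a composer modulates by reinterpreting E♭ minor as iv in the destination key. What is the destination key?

The numeral iv denotes a minor triad on scale degree 4. With E♭ on degree 4, the tonic of the new key is B♭.
Degree 4 carries a minor triad in minor keys, so the destination is B♭ minor.
Check: the diatonic triads of B♭ minor (natural minor) are B♭m (i), Cdim (ii°), D♭ (III), E♭m (iv), Fm (v), G♭ (VI), A♭ (VII) — E♭ minor is indeed iv.

B♭ minor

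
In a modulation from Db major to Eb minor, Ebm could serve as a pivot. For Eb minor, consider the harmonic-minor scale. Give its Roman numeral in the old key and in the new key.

The scale of Db major is Db Eb F Gb Ab Bb C; Eb is degree 2, and the triad built there (Eb-Gb-Bb) is minor, so it is ii.
The scale of Eb minor (harmonic minor) is Eb F Gb Ab Bb Cb D; Eb is degree 1, and the triad built there (Eb-Gb-Bb) is minor, so it is i.

ii in Db major; i in Eb minor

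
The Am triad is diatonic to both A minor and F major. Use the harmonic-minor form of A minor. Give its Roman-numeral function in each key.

i in A minor; iii in F major

The scale of A minor (harmonic minor) is A B C D E F G#; A is degree 1, and the triad built there (A-C-E) is minor, so it is i.
The scale of F major is F G A Bb C D E; A is degree 3, and the triad built there (A-C-E) is minor, so it is iii.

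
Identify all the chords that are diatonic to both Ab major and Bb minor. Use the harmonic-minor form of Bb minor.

Triads in Ab major: Ab (I), Bbm (ii), Cm (iii), Db (IV), Eb (V), Fm (vi), Gdim (vii°).
Triads in Bb minor (harmonic minor): Bbm (i), Cdim (ii°), Dbaug (III+), Ebm (iv), F (V), Gb (VI), Adim (vii°).
Shared triads with their functions: Bbm (ii in Ab major, i in Bb minor).

Bbm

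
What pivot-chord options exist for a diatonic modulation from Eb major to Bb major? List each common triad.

Eb, Gm, Bb, Cm

Triads in Eb major: Eb (I), Fm (ii), Gm (iii), Ab (IV), Bb (V), Cm (vi), Ddim (vii°).
Triads in Bb major: Bb (I), Cm (ii), Dm (iii), Eb (IV), F (V), Gm (vi), Adim (vii°).
Shared triads with their functions: Eb (I in Eb major, IV in Bb major); Gm (iii in Eb major, vi in Bb major); Bb (V in Eb major, I in Bb major); Cm (vi in Eb major, ii in Bb major).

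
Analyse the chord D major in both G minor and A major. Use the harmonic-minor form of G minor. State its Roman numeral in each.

V in G minor; IV in A major

The scale of G minor (harmonic minor) is G A Bb C D Eb F#; D is degree 5, and the triad built there (D-F#-A) is major, so it is V.
The scale of A major is A B C# D E F# G#; D is degree 4, and the triad built there (D-F#-A) is major, so it is IV.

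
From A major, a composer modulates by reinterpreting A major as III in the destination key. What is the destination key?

F# minor

The numeral III denotes a major triad on scale degree 3. With A on degree 3, the tonic of the new key is F#.
Degree 3 carries a major triad in natural-minor keys, so the destination is F# minor.
Check: the diatonic triads of F# minor (natural minor) are F#m (i), G#dim (ii°), A (III), Bm (iv), C#m (v), D (VI), E (VII) — A major is indeed III.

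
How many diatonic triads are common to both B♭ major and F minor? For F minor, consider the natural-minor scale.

2

Diatonic triads of B♭ major: B♭ (I), Cm (ii), Dm (iii), E♭ (IV), F (V), Gm (vi), Adim (vii°).
Diatonic triads of F minor (natural minor): Fm (i), Gdim (ii°), A♭ (III), B♭m (iv), Cm (v), D♭ (VI), E♭ (VII).
Matching root and quality in both lists: Cm, E♭.
That gives 2 common triads.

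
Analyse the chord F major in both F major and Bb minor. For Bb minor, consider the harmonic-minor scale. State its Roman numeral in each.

The scale of F major is F G A Bb C D E; F is degree 1, and the triad built there (F-A-C) is major, so it is I.
The scale of Bb minor (harmonic minor) is Bb C Db Eb F Gb A; F is degree 5, and the triad built there (F-A-C) is major, so it is V.

I in F major; V in Bb minor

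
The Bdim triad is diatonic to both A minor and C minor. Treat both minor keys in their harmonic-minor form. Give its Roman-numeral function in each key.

The scale of A minor (harmonic minor) is A B C D E F G#; B is degree 2, and the triad built there (B-D-F) is diminished, so it is ii°.
The scale of C minor (harmonic minor) is C D Eb F G Ab B; B is degree 7, and the triad built there (B-D-F) is diminished, so it is vii°.

ii° in A minor; vii° in C minor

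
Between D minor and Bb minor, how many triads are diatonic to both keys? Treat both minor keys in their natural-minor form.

0

Diatonic triads of D minor (natural minor): Dm (i), Edim (ii°), F (III), Gm (iv), Am (v), Bb (VI), C (VII).
Diatonic triads of Bb minor (natural minor): Bbm (i), Cdim (ii°), Db (III), Ebm (iv), Fm (v), Gb (VI), Ab (VII).
No triad has the same root and quality in both keys.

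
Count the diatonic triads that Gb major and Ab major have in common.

2

Diatonic triads of Gb major: Gb major (I), Ab minor (ii), Bb minor (iii), Cb major (IV), Db major (V), Eb minor (vi), F diminished (vii°).
Diatonic triads of Ab major: Ab major (I), Bb minor (ii), C minor (iii), Db major (IV), Eb major (V), F minor (vi), G diminished (vii°).
Matching root and quality in both lists: Bb minor, Db major.
That gives 2 common triads.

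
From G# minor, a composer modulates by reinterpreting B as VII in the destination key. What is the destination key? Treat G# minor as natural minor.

C# minor

The numeral VII denotes a major triad on scale degree 7. With B on degree 7, the tonic of the new key is C#.
Degree 7 carries a major triad in natural-minor keys, so the destination is C# minor.
Check: the diatonic triads of C# minor (natural minor) are C#m (i), D#dim (ii°), E (III), F#m (iv), G#m (v), A (VI), B (VII) — B is indeed VII.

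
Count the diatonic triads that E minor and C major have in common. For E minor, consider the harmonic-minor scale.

3

Diatonic triads of E minor (harmonic minor): Em (i), F#dim (ii°), Gaug (III+), Am (iv), B (V), C (VI), D#dim (vii°).
Diatonic triads of C major: C (I), Dm (ii), Em (iii), F (IV), G (V), Am (vi), Bdim (vii°).
Matching root and quality in both lists: Em, Am, C.
That gives 3 common triads.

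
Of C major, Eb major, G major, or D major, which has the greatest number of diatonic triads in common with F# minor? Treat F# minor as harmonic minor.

D major

Triads of F# minor (harmonic minor): F#m (i), G#dim (ii°), Aaug (III+), Bm (iv), C# (V), D (VI), E#dim (vii°).
C major shares 0: none.
Eb major shares 0: none.
G major shares 2: Bm, D.
D major shares 3: F#m, Bm, D.
The most common triads (3) are shared with D major.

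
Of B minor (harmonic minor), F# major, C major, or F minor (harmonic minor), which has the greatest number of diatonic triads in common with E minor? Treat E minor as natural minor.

C major

Triads of E minor (natural minor): E minor (i), F# diminished (ii°), G major (III), A minor (iv), B minor (v), C major (VI), D major (VII).
B minor (harmonic minor) shares 3: Em, G, Bm.
F# major shares 0: none.
C major shares 4: Em, G, Am, C.
F minor (harmonic minor) shares 1: C.
The most common triads (4) are shared with C major.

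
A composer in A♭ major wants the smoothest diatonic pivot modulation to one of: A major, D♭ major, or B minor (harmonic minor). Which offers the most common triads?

Triads of A♭ major: A♭ (I), B♭m (ii), Cm (iii), D♭ (IV), E♭ (V), Fm (vi), Gdim (vii°).
A major shares 0: none.
D♭ major shares 4: A♭, B♭m, D♭, Fm.
B minor (harmonic minor) shares 0: none.
The most common triads (4) are shared with D♭ major.

D♭ major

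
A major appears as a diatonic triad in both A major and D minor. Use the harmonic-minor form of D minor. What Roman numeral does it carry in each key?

I in A major; V in D minor

The scale of A major is A B C♯ D E F♯ G♯; A is degree 1, and the triad built there (A-C♯-E) is major, so it is I.
The scale of D minor (harmonic minor) is D E F G A B♭ C♯; A is degree 5, and the triad built there (A-C♯-E) is major, so it is V.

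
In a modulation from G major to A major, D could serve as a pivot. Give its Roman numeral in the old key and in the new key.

The scale of G major is G A B C D E F#; D is degree 5, and the triad built there (D-F#-A) is major, so it is V.
The scale of A major is A B C# D E F# G#; D is degree 4, and the triad built there (D-F#-A) is major, so it is IV.

V in G major; IV in A major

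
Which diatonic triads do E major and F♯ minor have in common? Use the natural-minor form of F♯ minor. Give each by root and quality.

E, F♯m, A, C♯m

Triads in E major: E major (I), F♯ minor (ii), G♯ minor (iii), A major (IV), B major (V), C♯ minor (vi), D♯ diminished (vii°).
Triads in F♯ minor (natural minor): F♯ minor (i), G♯ diminished (ii°), A major (III), B minor (iv), C♯ minor (v), D major (VI), E major (VII).
Shared triads with their functions: E major (I in E major, VII in F♯ minor); F♯ minor (ii in E major, i in F♯ minor); A major (IV in E major, III in F♯ minor); C♯ minor (vi in E major, v in F♯ minor).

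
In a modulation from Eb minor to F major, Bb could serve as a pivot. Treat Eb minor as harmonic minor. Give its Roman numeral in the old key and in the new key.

V in Eb minor; IV in F major

The scale of Eb minor (harmonic minor) is Eb F Gb Ab Bb Cb D; Bb is degree 5, and the triad built there (Bb-D-F) is major, so it is V.
The scale of F major is F G A Bb C D E; Bb is degree 4, and the triad built there (Bb-D-F) is major, so it is IV.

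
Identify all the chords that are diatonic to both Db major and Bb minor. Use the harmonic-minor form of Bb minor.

Ebm, Gb, Bbm, Cdim

Triads in Db major: Db (I), Ebm (ii), Fm (iii), Gb (IV), Ab (V), Bbm (vi), Cdim (vii°).
Triads in Bb minor (harmonic minor): Bbm (i), Cdim (ii°), Dbaug (III+), Ebm (iv), F (V), Gb (VI), Adim (vii°).
Shared triads with their functions: Ebm (ii in Db major, iv in Bb minor); Gb (IV in Db major, VI in Bb minor); Bbm (vi in Db major, i in Bb minor); Cdim (vii° in Db major, ii° in Bb minor).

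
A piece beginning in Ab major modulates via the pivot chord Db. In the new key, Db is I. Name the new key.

The numeral I denotes a major triad on scale degree 1. With Db on degree 1, the tonic of the new key is Db.
Degree 1 carries a major triad in major keys, so the destination is Db major.
Check: the diatonic triads of Db major are Db (I), Ebm (ii), Fm (iii), Gb (IV), Ab (V), Bbm (vi), Cdim (vii°) — Db is indeed I.

Db major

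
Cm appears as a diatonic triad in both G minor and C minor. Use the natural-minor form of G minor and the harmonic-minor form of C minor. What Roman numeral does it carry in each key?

iv in G minor; i in C minor

The scale of G minor (natural minor) is G A B♭ C D E♭ F; C is degree 4, and the triad built there (C-E♭-G) is minor, so it is iv.
The scale of C minor (harmonic minor) is C D E♭ F G A♭ B; C is degree 1, and the triad built there (C-E♭-G) is minor, so it is i.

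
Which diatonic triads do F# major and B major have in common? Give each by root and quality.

Triads in F# major: F# (I), G#m (ii), A#m (iii), B (IV), C# (V), D#m (vi), E#dim (vii°).
Triads in B major: B (I), C#m (ii), D#m (iii), E (IV), F# (V), G#m (vi), A#dim (vii°).
Shared triads with their functions: F# (I in F# major, V in B major); G#m (ii in F# major, vi in B major); B (IV in F# major, I in B major); D#m (vi in F# major, iii in B major).

F#, G#m, B, D#m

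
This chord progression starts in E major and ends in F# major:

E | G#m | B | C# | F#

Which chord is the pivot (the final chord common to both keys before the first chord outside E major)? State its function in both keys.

B — V in E major, IV in F# major

Chords diatonic to E major: E, F#m, G#m, A, B, C#m, D#dim.
Reading the progression, the first chord not in that set is C#, so the modulation leaves E major there.
The chord immediately before C# is B, which is diatonic to both keys: V in E major and IV in F# major.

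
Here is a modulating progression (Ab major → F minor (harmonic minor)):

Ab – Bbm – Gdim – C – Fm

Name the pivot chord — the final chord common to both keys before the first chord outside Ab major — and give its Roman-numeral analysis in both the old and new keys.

Chords diatonic to Ab major: Ab, Bbm, Cm, Db, Eb, Fm, Gdim.
Reading the progression, the first chord not in that set is C, so the modulation leaves Ab major there.
The chord immediately before C is Gdim, which is diatonic to both keys: vii° in Ab major and ii° in F minor.

Gdim — vii° in Ab major, ii° in F minor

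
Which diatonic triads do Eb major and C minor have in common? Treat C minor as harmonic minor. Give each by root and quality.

Fm, Ab, Cm, Ddim

Triads in Eb major: Eb (I), Fm (ii), Gm (iii), Ab (IV), Bb (V), Cm (vi), Ddim (vii°).
Triads in C minor (harmonic minor): Cm (i), Ddim (ii°), Ebaug (III+), Fm (iv), G (V), Ab (VI), Bdim (vii°).
Shared triads with their functions: Fm (ii in Eb major, iv in C minor); Ab (IV in Eb major, VI in C minor); Cm (vi in Eb major, i in C minor); Ddim (vii° in Eb major, ii° in C minor).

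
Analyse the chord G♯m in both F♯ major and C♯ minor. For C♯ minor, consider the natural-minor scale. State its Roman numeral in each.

ii in F♯ major; v in C♯ minor

The scale of F♯ major is F♯ G♯ A♯ B C♯ D♯ E♯; G♯ is degree 2, and the triad built there (G♯-B-D♯) is minor, so it is ii.
The scale of C♯ minor (natural minor) is C♯ D♯ E F♯ G♯ A B; G♯ is degree 5, and the triad built there (G♯-B-D♯) is minor, so it is v.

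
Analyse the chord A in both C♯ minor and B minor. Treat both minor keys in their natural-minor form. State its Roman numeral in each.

VI in C♯ minor; VII in B minor

The scale of C♯ minor (natural minor) is C♯ D♯ E F♯ G♯ A B; A is degree 6, and the triad built there (A-C♯-E) is major, so it is VI.
The scale of B minor (natural minor) is B C♯ D E F♯ G A; A is degree 7, and the triad built there (A-C♯-E) is major, so it is VII.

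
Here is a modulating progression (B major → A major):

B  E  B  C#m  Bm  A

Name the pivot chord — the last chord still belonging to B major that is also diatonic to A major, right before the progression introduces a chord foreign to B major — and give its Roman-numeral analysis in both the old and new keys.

C#m — ii in B major, iii in A major

Chords diatonic to B major: B, C#m, D#m, E, F#, G#m, A#dim.
Reading the progression, the first chord not in that set is Bm, so the modulation leaves B major there.
The chord immediately before Bm is C#m, which is diatonic to both keys: ii in B major and iii in A major.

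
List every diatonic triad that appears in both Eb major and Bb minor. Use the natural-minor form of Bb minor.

Triads in Eb major: Eb (I), Fm (ii), Gm (iii), Ab (IV), Bb (V), Cm (vi), Ddim (vii°).
Triads in Bb minor (natural minor): Bbm (i), Cdim (ii°), Db (III), Ebm (iv), Fm (v), Gb (VI), Ab (VII).
Shared triads with their functions: Fm (ii in Eb major, v in Bb minor); Ab (IV in Eb major, VII in Bb minor).

Fm, Ab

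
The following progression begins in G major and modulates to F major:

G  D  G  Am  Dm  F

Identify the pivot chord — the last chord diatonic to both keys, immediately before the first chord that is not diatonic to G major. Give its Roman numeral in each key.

Am — ii in G major, iii in F major

Chords diatonic to G major: G, Am, Bm, C, D, Em, F#dim.
Reading the progression, the first chord not in that set is Dm, so the modulation leaves G major there.
The chord immediately before Dm is Am, which is diatonic to both keys: ii in G major and iii in F major.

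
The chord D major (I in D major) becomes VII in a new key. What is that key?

E minor

The numeral VII denotes a major triad on scale degree 7. With D on degree 7, the tonic of the new key is E.
Degree 7 carries a major triad in natural-minor keys, so the destination is E minor.
Check: the diatonic triads of E minor (natural minor) are Em (i), F#dim (ii°), G (III), Am (iv), Bm (v), C (VI), D (VII) — D major is indeed VII.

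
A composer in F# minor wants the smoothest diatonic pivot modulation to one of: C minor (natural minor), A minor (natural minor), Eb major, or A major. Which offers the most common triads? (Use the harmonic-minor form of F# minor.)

Triads of F# minor (harmonic minor): F#m (i), G#dim (ii°), Aaug (III+), Bm (iv), C# (V), D (VI), E#dim (vii°).
C minor (natural minor) shares 0: none.
A minor (natural minor) shares 0: none.
Eb major shares 0: none.
A major shares 4: F#m, G#dim, Bm, D.
The most common triads (4) are shared with A major.

A major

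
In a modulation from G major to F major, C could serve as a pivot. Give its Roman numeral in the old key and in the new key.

IV in G major; V in F major

The scale of G major is G A B C D E F♯; C is degree 4, and the triad built there (C-E-G) is major, so it is IV.
The scale of F major is F G A B♭ C D E; C is degree 5, and the triad built there (C-E-G) is major, so it is V.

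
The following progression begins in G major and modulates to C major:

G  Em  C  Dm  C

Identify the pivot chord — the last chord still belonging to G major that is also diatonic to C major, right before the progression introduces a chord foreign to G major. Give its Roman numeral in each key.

Chords diatonic to G major: G, Am, Bm, C, D, Em, F#dim.
Reading the progression, the first chord not in that set is Dm, so the modulation leaves G major there.
The chord immediately before Dm is C, which is diatonic to both keys: IV in G major and I in C major.

C — IV in G major, I in C major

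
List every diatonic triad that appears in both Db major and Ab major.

Triads in Db major: Db major (I), Eb minor (ii), F minor (iii), Gb major (IV), Ab major (V), Bb minor (vi), C diminished (vii°).
Triads in Ab major: Ab major (I), Bb minor (ii), C minor (iii), Db major (IV), Eb major (V), F minor (vi), G diminished (vii°).
Shared triads with their functions: Db major (I in Db major, IV in Ab major); F minor (iii in Db major, vi in Ab major); Ab major (V in Db major, I in Ab major); Bb minor (vi in Db major, ii in Ab major).

Db, Fm, Ab, Bbm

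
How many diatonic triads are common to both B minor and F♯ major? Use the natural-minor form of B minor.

0

Diatonic triads of B minor (natural minor): Bm (i), C♯dim (ii°), D (III), Em (iv), F♯m (v), G (VI), A (VII).
Diatonic triads of F♯ major: F♯ (I), G♯m (ii), A♯m (iii), B (IV), C♯ (V), D♯m (vi), E♯dim (vii°).
No triad has the same root and quality in both keys.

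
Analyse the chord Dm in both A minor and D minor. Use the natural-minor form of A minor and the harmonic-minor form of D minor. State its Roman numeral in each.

The scale of A minor (natural minor) is A B C D E F G; D is degree 4, and the triad built there (D-F-A) is minor, so it is iv.
The scale of D minor (harmonic minor) is D E F G A Bb C#; D is degree 1, and the triad built there (D-F-A) is minor, so it is i.

iv in A minor; i in D minor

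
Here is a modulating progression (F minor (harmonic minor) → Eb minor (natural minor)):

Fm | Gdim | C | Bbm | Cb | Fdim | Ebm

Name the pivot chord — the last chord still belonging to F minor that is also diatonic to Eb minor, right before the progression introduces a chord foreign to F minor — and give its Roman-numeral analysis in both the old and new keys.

Bbm — iv in F minor, v in Eb minor

Chords diatonic to F minor: Fm, Gdim, Abaug, Bbm, C, Db, Edim.
Reading the progression, the first chord not in that set is Cb, so the modulation leaves F minor there.
The chord immediately before Cb is Bbm, which is diatonic to both keys: iv in F minor and v in Eb minor.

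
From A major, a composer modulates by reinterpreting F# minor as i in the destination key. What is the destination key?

The numeral i denotes a minor triad on scale degree 1. With F# on degree 1, the tonic of the new key is F#.
Degree 1 carries a minor triad in minor keys, so the destination is F# minor.
Check: the diatonic triads of F# minor (natural minor) are F#m (i), G#dim (ii°), A (III), Bm (iv), C#m (v), D (VI), E (VII) — F# minor is indeed i.

F# minor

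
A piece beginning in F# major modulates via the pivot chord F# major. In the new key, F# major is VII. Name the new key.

The numeral VII denotes a major triad on scale degree 7. With F# on degree 7, the tonic of the new key is G#.
Degree 7 carries a major triad in natural-minor keys, so the destination is G# minor.
Check: the diatonic triads of G# minor (natural minor) are G#m (i), A#dim (ii°), B (III), C#m (iv), D#m (v), E (VI), F# (VII) — F# major is indeed VII.

G# minor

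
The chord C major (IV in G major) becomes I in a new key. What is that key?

The numeral I denotes a major triad on scale degree 1. With C on degree 1, the tonic of the new key is C.
Degree 1 carries a major triad in major keys, so the destination is C major.
Check: the diatonic triads of C major are C (I), Dm (ii), Em (iii), F (IV), G (V), Am (vi), Bdim (vii°) — C major is indeed I.

C major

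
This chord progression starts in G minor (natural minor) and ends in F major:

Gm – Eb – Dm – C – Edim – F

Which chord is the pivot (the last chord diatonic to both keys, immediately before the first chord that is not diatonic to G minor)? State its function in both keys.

Chords diatonic to G minor: Gm, Adim, Bb, Cm, Dm, Eb, F.
Reading the progression, the first chord not in that set is C, so the modulation leaves G minor there.
The chord immediately before C is Dm, which is diatonic to both keys: v in G minor and vi in F major.

Dm — v in G minor, vi in F major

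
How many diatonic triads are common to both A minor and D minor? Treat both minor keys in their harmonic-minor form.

1

Diatonic triads of A minor (harmonic minor): A minor (i), B diminished (ii°), C augmented (III+), D minor (iv), E major (V), F major (VI), G# diminished (vii°).
Diatonic triads of D minor (harmonic minor): D minor (i), E diminished (ii°), F augmented (III+), G minor (iv), A major (V), Bb major (VI), C# diminished (vii°).
Matching root and quality in both lists: D minor.
That gives 1 common triad.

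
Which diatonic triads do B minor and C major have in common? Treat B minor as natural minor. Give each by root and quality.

Triads in B minor (natural minor): Bm (i), C♯dim (ii°), D (III), Em (iv), F♯m (v), G (VI), A (VII).
Triads in C major: C (I), Dm (ii), Em (iii), F (IV), G (V), Am (vi), Bdim (vii°).
Shared triads with their functions: Em (iv in B minor, iii in C major); G (VI in B minor, V in C major).

Em, G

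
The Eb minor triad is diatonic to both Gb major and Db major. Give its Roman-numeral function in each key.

The scale of Gb major is Gb Ab Bb Cb Db Eb F; Eb is degree 6, and the triad built there (Eb-Gb-Bb) is minor, so it is vi.
The scale of Db major is Db Eb F Gb Ab Bb C; Eb is degree 2, and the triad built there (Eb-Gb-Bb) is minor, so it is ii.

vi in Gb major; ii in Db major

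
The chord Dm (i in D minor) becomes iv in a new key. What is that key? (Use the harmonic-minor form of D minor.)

The numeral iv denotes a minor triad on scale degree 4. With D on degree 4, the tonic of the new key is A.
Degree 4 carries a minor triad in minor keys, so the destination is A minor.
Check: the diatonic triads of A minor (natural minor) are Am (i), Bdim (ii°), C (III), Dm (iv), Em (v), F (VI), G (VII) — Dm is indeed iv.

A minor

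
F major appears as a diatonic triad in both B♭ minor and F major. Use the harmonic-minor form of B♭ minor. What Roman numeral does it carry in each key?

V in B♭ minor; I in F major

The scale of B♭ minor (harmonic minor) is B♭ C D♭ E♭ F G♭ A; F is degree 5, and the triad built there (F-A-C) is major, so it is V.
The scale of F major is F G A B♭ C D E; F is degree 1, and the triad built there (F-A-C) is major, so it is I.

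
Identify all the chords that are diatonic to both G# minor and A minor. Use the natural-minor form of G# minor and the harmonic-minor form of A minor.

Triads in G# minor (natural minor): G# minor (i), A# diminished (ii°), B major (III), C# minor (iv), D# minor (v), E major (VI), F# major (VII).
Triads in A minor (harmonic minor): A minor (i), B diminished (ii°), C augmented (III+), D minor (iv), E major (V), F major (VI), G# diminished (vii°).
Shared triads with their functions: E major (VI in G# minor, V in A minor).

E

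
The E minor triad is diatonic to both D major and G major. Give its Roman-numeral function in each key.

The scale of D major is D E F# G A B C#; E is degree 2, and the triad built there (E-G-B) is minor, so it is ii.
The scale of G major is G A B C D E F#; E is degree 6, and the triad built there (E-G-B) is minor, so it is vi.

ii in D major; vi in G major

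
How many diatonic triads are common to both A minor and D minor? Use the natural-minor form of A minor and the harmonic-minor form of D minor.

1

Diatonic triads of A minor (natural minor): A minor (i), B diminished (ii°), C major (III), D minor (iv), E minor (v), F major (VI), G major (VII).
Diatonic triads of D minor (harmonic minor): D minor (i), E diminished (ii°), F augmented (III+), G minor (iv), A major (V), B♭ major (VI), C♯ diminished (vii°).
Matching root and quality in both lists: D minor.
That gives 1 common triad.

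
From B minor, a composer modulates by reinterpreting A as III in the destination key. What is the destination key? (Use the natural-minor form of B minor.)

F# minor

The numeral III denotes a major triad on scale degree 3. With A on degree 3, the tonic of the new key is F#.
Degree 3 carries a major triad in natural-minor keys, so the destination is F# minor.
Check: the diatonic triads of F# minor (natural minor) are F#m (i), G#dim (ii°), A (III), Bm (iv), C#m (v), D (VI), E (VII) — A is indeed III.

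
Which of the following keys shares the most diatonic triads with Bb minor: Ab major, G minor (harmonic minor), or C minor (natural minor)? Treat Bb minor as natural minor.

Triads of Bb minor (natural minor): Bb minor (i), C diminished (ii°), Db major (III), Eb minor (iv), F minor (v), Gb major (VI), Ab major (VII).
Ab major shares 4: Bbm, Db, Fm, Ab.
G minor (harmonic minor) shares 0: none.
C minor (natural minor) shares 2: Fm, Ab.
The most common triads (4) are shared with Ab major.

Ab major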